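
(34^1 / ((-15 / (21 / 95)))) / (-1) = 238 / 475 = 0.50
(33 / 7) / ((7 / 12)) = 396 / 49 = 8.08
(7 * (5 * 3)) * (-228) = -23940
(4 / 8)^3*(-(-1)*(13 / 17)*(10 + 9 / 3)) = 169 / 136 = 1.24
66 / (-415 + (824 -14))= 66 / 395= 0.17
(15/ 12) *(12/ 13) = 15/ 13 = 1.15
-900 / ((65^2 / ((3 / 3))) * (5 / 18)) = -648 / 845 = -0.77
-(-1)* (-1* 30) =-30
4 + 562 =566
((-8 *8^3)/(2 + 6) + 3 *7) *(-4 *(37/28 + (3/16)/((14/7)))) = 155647/56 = 2779.41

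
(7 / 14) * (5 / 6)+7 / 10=67 / 60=1.12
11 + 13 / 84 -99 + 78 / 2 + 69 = 1693 / 84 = 20.15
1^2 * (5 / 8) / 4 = 5 / 32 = 0.16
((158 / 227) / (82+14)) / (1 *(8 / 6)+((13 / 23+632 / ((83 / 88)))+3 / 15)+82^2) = 0.00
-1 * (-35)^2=-1225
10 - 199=-189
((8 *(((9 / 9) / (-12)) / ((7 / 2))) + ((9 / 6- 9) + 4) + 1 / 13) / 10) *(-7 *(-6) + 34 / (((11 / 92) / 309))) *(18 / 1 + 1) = -6041742303 / 10010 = -603570.66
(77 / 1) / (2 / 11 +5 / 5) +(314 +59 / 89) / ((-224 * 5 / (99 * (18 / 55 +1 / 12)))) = 278518871 / 5183360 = 53.73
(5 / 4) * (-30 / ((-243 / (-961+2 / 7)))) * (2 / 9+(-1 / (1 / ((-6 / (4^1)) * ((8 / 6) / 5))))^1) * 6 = -134500 / 243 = -553.50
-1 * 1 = -1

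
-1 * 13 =-13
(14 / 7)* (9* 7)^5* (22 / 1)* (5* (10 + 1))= 2401696434060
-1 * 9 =-9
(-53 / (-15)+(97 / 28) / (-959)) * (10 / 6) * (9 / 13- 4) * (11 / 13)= -672464573 / 40841892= -16.47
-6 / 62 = -3 / 31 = -0.10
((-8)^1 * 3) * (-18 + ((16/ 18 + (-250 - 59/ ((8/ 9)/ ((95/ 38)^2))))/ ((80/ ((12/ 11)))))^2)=-28535726761/ 18585600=-1535.37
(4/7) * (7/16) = 1/4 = 0.25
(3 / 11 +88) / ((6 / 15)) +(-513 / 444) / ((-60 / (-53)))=7152169 / 32560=219.66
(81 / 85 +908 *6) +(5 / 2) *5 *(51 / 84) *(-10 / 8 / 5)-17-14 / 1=103121699 / 19040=5416.06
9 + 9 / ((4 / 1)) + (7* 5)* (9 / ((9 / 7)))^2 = 6905 / 4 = 1726.25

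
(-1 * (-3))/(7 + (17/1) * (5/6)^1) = 18/127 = 0.14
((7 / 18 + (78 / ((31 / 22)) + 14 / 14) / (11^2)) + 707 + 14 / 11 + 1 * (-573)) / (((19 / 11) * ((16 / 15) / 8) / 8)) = 91910470 / 19437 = 4728.63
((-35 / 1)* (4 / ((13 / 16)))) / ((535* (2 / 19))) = -3.06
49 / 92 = 0.53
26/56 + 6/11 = 311/308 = 1.01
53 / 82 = 0.65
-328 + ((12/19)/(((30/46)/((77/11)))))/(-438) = -6824362/20805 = -328.02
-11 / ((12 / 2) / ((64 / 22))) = -16 / 3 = -5.33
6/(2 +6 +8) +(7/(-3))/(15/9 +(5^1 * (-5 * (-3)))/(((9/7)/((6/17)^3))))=-88033/498920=-0.18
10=10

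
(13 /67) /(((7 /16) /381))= 79248 /469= 168.97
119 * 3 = 357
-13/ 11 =-1.18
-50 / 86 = -25 / 43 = -0.58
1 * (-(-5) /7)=5 /7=0.71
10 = 10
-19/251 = -0.08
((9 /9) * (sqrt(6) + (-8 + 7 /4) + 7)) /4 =0.80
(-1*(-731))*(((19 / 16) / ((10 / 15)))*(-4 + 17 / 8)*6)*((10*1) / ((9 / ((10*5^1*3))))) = -2441425.78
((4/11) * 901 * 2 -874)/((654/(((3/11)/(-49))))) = 1203/646261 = 0.00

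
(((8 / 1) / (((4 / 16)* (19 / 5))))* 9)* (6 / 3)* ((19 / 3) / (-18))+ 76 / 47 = -7292 / 141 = -51.72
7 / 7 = 1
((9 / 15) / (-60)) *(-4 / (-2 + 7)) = 0.01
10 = 10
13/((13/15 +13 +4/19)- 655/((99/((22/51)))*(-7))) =0.90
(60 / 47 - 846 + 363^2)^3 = 232999035165117545121 / 103823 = 2244194785019865.97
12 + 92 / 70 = 466 / 35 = 13.31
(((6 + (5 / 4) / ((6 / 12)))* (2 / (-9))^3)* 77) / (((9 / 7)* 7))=-5236 / 6561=-0.80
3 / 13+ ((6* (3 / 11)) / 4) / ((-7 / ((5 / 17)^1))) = 7269 / 34034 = 0.21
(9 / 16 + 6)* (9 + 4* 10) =5145 / 16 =321.56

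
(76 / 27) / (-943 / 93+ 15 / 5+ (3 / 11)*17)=-25916 / 23049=-1.12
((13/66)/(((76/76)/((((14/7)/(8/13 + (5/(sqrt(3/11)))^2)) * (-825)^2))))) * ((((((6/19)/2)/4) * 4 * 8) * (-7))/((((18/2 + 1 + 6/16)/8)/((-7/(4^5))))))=1537160625/11351246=135.42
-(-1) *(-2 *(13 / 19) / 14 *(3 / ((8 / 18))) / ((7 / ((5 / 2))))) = -1755 / 7448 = -0.24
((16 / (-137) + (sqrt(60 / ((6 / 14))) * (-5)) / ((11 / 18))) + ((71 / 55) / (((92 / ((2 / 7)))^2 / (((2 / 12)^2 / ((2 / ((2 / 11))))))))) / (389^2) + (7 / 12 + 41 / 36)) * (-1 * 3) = -25053047590843229 / 5201718898628560 + 540 * sqrt(35) / 11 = 285.61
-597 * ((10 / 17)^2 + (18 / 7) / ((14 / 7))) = -1970697 / 2023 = -974.15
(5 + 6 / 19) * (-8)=-808 / 19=-42.53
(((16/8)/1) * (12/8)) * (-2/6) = -1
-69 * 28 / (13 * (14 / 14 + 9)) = -966 / 65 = -14.86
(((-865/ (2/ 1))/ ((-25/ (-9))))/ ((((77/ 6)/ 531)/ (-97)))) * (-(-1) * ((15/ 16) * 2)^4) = 7723612.58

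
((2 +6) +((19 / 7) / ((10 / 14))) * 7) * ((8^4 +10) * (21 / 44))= 7458549 / 110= 67804.99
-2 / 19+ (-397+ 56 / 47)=-395.91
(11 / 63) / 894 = 11 / 56322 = 0.00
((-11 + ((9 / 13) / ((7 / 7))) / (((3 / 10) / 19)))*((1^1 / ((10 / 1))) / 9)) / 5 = 427 / 5850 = 0.07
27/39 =9/13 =0.69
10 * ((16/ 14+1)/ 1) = 150/ 7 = 21.43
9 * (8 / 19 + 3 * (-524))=-268740 / 19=-14144.21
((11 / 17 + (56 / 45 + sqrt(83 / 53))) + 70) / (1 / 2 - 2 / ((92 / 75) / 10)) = -2529862 / 556155 - 46*sqrt(4399) / 38531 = -4.63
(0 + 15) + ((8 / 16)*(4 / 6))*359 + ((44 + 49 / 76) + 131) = 70751 / 228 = 310.31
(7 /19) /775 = 7 /14725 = 0.00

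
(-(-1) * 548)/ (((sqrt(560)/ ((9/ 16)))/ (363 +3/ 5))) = 1120797 * sqrt(35)/ 1400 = 4736.23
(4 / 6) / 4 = 1 / 6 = 0.17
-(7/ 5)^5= -5.38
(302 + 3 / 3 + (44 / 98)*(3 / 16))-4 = 117241 / 392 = 299.08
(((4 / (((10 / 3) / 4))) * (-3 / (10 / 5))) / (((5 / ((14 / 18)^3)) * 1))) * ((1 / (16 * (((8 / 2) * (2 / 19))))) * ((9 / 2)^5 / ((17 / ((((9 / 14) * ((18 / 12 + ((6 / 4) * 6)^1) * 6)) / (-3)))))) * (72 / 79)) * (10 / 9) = 128274111 / 859520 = 149.24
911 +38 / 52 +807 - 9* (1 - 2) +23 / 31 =1393149 / 806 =1728.47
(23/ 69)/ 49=1/ 147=0.01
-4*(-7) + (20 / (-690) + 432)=459.97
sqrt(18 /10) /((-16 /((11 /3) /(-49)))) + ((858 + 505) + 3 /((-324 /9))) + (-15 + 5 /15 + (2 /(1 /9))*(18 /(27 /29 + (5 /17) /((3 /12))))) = 11*sqrt(5) /3920 + 6242255 /4156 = 1501.99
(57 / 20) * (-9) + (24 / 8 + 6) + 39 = 22.35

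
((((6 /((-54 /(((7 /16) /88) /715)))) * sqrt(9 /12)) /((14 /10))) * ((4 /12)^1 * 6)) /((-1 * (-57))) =-sqrt(3) /103289472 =-0.00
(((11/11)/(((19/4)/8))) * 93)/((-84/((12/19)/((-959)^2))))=-2976/2324033887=-0.00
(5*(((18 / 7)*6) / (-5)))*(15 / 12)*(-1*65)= 8775 / 7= 1253.57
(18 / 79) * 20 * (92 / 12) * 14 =38640 / 79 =489.11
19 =19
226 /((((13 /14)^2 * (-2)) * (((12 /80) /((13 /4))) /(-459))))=16943220 /13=1303324.62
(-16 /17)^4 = 0.78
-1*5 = -5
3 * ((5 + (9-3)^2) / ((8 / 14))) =861 / 4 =215.25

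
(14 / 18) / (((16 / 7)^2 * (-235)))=-343 / 541440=-0.00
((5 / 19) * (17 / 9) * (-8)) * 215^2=-31433000 / 171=-183818.71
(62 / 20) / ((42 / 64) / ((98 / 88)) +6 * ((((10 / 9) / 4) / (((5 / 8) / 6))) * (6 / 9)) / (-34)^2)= 752556 / 145295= 5.18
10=10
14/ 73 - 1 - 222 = -16265/ 73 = -222.81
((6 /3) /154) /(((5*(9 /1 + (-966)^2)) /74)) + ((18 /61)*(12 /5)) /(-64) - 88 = -88.01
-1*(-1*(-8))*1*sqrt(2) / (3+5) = -sqrt(2) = -1.41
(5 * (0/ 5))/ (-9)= 0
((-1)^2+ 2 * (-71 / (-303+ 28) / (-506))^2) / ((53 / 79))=764827936989 / 513112146250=1.49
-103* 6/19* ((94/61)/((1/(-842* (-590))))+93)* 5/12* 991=-10282818387.59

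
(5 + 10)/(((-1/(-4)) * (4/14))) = 210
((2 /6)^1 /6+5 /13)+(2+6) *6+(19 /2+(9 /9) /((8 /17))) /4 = 192241 /3744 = 51.35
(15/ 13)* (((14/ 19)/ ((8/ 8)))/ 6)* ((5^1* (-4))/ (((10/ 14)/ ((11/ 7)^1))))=-1540/ 247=-6.23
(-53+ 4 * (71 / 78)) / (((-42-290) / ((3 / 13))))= 0.03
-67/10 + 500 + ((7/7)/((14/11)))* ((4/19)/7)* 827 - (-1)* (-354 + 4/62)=45862133/288610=158.91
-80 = -80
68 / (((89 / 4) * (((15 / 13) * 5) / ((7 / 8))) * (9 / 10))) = 6188 / 12015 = 0.52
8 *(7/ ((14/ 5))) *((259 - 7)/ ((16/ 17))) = 5355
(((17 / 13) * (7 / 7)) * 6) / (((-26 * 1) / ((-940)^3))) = 42359784000 / 169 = 250649609.47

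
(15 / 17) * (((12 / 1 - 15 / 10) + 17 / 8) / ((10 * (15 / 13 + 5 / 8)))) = 0.63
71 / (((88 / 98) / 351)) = 1221129 / 44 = 27752.93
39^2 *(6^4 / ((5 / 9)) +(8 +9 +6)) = 17915859 / 5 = 3583171.80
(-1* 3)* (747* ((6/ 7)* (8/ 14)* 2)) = -107568/ 49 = -2195.27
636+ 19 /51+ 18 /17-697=-3038 /51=-59.57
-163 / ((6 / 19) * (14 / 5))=-15485 / 84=-184.35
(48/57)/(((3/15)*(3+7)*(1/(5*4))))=160/19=8.42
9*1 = 9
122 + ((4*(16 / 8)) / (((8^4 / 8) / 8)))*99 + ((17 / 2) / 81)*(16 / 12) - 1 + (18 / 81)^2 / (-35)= 9084259 / 68040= 133.51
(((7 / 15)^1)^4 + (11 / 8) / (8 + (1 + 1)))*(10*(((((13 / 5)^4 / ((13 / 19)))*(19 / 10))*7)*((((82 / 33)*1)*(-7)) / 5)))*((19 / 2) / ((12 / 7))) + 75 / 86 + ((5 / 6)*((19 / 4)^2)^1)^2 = -21595115577859015067 / 689634000000000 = -31313.88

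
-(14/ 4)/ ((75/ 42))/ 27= -49/ 675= -0.07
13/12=1.08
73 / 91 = 0.80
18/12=3/2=1.50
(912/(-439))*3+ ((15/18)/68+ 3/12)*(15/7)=-2369807/417928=-5.67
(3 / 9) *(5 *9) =15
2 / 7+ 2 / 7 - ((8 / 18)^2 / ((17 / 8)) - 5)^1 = 52807 / 9639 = 5.48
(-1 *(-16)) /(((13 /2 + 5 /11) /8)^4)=15352201216 /547981281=28.02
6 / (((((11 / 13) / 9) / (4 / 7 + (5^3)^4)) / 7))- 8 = 1199707033970 / 11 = 109064275815.45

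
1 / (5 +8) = 1 / 13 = 0.08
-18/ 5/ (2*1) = -9/ 5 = -1.80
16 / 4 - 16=-12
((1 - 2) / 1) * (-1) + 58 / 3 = 61 / 3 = 20.33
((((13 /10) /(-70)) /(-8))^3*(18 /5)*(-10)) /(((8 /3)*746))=-59319 /262019072000000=-0.00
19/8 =2.38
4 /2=2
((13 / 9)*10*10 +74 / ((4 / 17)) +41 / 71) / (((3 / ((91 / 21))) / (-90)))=-38172485 / 639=-59737.85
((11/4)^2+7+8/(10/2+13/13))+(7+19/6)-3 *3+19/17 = 4945/272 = 18.18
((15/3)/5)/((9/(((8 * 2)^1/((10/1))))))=8/45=0.18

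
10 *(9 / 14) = 45 / 7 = 6.43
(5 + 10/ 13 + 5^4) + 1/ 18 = 147613/ 234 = 630.82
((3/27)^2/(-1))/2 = -1/162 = -0.01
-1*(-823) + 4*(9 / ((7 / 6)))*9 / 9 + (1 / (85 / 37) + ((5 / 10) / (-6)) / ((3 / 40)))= 4568786 / 5355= 853.18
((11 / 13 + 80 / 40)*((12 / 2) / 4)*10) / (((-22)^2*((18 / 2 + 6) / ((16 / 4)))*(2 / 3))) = 111 / 3146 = 0.04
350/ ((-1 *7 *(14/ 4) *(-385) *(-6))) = -10/ 1617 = -0.01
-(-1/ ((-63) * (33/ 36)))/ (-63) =4/ 14553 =0.00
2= 2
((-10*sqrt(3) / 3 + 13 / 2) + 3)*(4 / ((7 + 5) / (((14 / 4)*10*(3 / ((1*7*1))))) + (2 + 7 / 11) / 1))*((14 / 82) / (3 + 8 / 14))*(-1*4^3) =-187264 / 5535 + 39424*sqrt(3) / 3321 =-13.27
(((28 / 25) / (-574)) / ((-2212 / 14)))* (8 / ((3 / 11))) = 88 / 242925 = 0.00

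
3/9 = 1/3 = 0.33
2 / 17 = 0.12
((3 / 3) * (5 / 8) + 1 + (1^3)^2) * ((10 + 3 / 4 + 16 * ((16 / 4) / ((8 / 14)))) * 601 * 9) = 55772199 / 32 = 1742881.22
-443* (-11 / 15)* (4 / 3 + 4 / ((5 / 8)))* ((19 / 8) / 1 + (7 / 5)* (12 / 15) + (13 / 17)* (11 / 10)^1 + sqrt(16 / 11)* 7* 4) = 2083436531 / 191250 + 5755456* sqrt(11) / 225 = 95732.40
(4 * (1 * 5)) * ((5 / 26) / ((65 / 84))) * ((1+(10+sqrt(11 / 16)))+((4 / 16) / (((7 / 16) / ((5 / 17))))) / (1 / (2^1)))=210 * sqrt(11) / 169+161880 / 2873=60.47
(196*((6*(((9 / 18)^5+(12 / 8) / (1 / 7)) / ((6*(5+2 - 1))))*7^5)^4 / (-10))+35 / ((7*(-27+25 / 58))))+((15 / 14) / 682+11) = -185494715446335468362608072268603983 / 12496833431470080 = -14843337431321958083.55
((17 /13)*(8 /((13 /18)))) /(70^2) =612 /207025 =0.00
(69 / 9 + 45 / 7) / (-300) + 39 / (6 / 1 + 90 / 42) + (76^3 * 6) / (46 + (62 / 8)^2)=24837.80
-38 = -38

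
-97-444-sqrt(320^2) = -861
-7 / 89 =-0.08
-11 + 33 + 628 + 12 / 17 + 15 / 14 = 155123 / 238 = 651.78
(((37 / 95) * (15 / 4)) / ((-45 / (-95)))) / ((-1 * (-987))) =37 / 11844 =0.00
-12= -12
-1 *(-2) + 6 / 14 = 17 / 7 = 2.43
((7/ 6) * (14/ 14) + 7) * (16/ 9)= 392/ 27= 14.52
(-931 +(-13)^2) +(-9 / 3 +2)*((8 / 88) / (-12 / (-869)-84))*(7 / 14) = -111227537 / 145968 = -762.00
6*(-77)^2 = 35574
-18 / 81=-2 / 9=-0.22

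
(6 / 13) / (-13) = -6 / 169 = -0.04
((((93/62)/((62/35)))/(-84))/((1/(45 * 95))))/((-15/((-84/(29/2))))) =-16.64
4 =4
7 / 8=0.88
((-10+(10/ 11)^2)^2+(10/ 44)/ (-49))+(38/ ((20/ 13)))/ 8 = 5006765823/ 57392720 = 87.24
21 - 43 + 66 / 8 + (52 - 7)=125 / 4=31.25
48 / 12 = 4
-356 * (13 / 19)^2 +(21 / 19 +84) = -29441 / 361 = -81.55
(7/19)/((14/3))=3/38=0.08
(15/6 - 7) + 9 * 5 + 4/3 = 251/6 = 41.83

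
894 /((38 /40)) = 941.05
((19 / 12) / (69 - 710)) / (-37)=19 / 284604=0.00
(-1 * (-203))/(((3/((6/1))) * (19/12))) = 4872/19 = 256.42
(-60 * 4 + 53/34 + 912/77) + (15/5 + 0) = -585377/2618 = -223.60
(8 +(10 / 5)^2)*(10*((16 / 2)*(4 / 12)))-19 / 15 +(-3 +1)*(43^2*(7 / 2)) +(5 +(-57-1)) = -190159 / 15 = -12677.27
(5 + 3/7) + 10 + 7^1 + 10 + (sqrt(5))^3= 5 * sqrt(5) + 227/7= 43.61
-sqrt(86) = -9.27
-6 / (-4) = 3 / 2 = 1.50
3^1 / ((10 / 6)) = 9 / 5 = 1.80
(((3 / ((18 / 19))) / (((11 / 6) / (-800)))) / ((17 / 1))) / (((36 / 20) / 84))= -2128000 / 561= -3793.23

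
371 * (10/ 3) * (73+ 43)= 430360/ 3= 143453.33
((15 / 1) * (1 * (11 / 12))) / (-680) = -11 / 544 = -0.02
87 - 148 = -61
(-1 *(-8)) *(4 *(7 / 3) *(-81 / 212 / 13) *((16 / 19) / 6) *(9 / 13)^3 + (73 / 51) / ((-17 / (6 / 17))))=-48033681200 / 141302434351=-0.34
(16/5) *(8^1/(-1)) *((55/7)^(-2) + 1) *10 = -786944/3025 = -260.15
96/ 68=24/ 17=1.41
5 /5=1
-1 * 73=-73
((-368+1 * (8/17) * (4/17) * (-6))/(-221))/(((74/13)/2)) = 106544/181781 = 0.59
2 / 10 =1 / 5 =0.20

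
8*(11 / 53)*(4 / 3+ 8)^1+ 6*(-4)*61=-230312 / 159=-1448.50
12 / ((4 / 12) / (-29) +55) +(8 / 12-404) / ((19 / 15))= -7230841 / 22724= -318.20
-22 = -22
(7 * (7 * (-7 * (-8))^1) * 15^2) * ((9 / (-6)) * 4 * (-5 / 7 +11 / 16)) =99225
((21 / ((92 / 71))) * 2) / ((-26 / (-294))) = 366.52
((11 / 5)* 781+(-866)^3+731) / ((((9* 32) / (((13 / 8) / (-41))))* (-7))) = -21107432021 / 1653120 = -12768.24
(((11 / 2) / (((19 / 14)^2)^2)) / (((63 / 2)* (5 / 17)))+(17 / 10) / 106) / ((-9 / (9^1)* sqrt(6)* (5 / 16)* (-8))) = 47501077* sqrt(6) / 3729787020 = 0.03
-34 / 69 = -0.49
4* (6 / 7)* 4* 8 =768 / 7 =109.71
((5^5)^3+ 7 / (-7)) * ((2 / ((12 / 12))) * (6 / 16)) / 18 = 1271565755.17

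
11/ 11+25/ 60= 17/ 12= 1.42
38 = 38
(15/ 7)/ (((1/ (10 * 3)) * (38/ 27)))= 6075/ 133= 45.68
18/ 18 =1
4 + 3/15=21/5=4.20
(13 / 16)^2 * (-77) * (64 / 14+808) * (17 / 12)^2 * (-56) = 297099803 / 64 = 4642184.42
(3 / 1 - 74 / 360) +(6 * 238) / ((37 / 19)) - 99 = 4243031 / 6660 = 637.09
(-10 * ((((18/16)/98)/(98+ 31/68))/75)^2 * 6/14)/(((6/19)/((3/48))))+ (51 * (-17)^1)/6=-3483446847353249419/24106898597600000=-144.50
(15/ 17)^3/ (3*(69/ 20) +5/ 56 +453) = 945000/ 637525619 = 0.00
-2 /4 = -1 /2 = -0.50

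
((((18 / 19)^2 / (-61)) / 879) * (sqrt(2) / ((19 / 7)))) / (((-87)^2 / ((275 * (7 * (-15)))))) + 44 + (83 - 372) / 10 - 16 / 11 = 2425500 * sqrt(2) / 103098952787 + 1501 / 110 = 13.65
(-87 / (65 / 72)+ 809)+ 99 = 52756 / 65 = 811.63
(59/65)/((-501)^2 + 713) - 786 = -12860068201/16361410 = -786.00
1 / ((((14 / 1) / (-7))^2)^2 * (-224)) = -1 / 3584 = -0.00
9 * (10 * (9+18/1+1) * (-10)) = -25200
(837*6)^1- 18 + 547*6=8286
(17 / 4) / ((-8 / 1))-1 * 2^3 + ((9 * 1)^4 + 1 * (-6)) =209487 / 32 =6546.47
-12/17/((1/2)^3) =-96/17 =-5.65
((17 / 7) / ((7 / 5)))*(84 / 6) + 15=275 / 7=39.29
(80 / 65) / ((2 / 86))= 688 / 13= 52.92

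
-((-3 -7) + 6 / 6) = 9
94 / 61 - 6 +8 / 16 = -483 / 122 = -3.96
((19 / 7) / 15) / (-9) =-19 / 945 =-0.02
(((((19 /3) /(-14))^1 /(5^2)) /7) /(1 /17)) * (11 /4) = -3553 /29400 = -0.12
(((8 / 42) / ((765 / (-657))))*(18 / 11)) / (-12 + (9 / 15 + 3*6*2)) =-584 / 53669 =-0.01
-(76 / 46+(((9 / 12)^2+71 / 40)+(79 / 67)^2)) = -44437189 / 8259760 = -5.38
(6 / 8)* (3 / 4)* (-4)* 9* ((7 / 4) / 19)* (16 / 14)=-81 / 38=-2.13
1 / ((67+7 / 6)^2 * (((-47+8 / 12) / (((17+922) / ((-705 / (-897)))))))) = -30322188 / 5464233865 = -0.01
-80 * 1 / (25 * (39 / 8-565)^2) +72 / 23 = 7228546408 / 2309126515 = 3.13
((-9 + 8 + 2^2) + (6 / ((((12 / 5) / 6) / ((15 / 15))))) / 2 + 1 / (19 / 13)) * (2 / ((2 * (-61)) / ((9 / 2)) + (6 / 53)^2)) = -10744425 / 13016368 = -0.83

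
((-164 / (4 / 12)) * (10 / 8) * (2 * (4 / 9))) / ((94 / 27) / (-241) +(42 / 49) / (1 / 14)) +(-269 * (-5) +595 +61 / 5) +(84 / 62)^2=71516695279 / 37474195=1908.43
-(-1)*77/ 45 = 77/ 45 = 1.71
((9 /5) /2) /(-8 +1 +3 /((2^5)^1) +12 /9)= -432 /2675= -0.16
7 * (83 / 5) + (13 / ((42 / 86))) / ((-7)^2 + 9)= 710453 / 6090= 116.66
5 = 5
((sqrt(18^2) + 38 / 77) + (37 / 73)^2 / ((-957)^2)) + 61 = 2715809428114 / 34163915247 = 79.49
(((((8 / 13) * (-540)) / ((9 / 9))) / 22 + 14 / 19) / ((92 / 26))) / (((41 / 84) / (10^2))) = -163959600 / 197087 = -831.91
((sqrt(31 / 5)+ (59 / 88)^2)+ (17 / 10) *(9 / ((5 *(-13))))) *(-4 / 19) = -4 *sqrt(155) / 95 - 538909 / 11954800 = -0.57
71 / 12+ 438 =5327 / 12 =443.92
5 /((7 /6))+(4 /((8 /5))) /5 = 4.79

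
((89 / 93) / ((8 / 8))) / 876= 89 / 81468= 0.00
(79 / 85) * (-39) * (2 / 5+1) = -21567 / 425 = -50.75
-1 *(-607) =607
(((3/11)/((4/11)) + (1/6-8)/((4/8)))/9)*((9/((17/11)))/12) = -0.80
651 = 651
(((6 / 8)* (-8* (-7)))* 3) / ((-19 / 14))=-1764 / 19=-92.84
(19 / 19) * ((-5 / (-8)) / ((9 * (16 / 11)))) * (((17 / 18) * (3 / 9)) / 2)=0.01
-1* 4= -4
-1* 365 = -365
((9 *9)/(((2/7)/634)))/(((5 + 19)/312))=2336607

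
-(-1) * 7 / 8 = 7 / 8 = 0.88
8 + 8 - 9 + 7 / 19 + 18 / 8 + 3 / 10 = 3769 / 380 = 9.92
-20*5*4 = -400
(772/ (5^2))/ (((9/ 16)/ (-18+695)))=8362304/ 225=37165.80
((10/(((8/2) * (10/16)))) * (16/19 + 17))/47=1356/893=1.52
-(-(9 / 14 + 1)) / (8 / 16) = 23 / 7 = 3.29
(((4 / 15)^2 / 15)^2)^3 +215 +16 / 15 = 319323172212982194511591 / 1477891880035400390625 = 216.07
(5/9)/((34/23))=115/306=0.38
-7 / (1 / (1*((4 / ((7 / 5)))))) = -20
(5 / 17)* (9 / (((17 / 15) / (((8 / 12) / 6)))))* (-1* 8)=-600 / 289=-2.08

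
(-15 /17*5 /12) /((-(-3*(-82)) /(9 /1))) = 75 /5576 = 0.01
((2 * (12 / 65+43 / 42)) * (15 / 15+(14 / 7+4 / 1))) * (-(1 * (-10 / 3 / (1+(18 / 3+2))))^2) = -2.32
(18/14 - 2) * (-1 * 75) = 375/7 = 53.57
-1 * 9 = -9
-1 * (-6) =6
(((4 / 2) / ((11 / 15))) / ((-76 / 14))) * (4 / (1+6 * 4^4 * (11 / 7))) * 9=-26460 / 3532727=-0.01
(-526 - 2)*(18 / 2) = -4752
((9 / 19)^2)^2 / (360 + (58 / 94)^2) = 14493249 / 103746072001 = 0.00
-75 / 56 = -1.34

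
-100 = -100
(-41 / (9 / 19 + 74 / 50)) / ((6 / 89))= -1733275 / 5568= -311.29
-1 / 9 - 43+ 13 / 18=-763 / 18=-42.39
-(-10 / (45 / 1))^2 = -4 / 81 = -0.05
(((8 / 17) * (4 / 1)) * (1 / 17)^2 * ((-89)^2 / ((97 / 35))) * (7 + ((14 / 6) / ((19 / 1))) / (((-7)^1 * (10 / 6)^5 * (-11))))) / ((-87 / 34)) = -16224079637248 / 318577524375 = -50.93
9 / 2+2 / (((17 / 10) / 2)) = 233 / 34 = 6.85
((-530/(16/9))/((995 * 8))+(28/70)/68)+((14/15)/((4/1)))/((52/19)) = 2266609/42219840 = 0.05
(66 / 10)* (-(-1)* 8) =264 / 5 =52.80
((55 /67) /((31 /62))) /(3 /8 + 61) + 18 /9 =66674 /32897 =2.03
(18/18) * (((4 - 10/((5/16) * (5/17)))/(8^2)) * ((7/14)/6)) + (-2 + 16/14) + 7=40363/6720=6.01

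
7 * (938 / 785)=6566 / 785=8.36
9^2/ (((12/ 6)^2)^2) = 81/ 16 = 5.06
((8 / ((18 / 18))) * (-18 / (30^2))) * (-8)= 32 / 25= 1.28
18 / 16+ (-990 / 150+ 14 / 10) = -163 / 40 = -4.08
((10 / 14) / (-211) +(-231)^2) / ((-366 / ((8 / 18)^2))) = -630513536 / 21893571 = -28.80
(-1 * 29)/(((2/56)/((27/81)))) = -812/3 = -270.67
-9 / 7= -1.29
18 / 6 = 3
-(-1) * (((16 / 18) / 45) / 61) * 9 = 8 / 2745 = 0.00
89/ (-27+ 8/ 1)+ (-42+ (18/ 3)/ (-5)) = -47.88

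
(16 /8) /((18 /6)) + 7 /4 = 29 /12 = 2.42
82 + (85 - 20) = 147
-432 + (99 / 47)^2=-944487 / 2209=-427.56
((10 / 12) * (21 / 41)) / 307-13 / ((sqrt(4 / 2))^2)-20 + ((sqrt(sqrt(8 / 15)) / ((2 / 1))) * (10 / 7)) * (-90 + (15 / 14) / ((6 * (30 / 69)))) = -5017 * 30^(3 / 4) / 1176-333538 / 12587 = -81.18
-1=-1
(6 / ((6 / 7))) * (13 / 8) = 91 / 8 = 11.38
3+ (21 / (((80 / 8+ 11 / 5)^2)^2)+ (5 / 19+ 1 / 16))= 14002135251 / 4209135664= 3.33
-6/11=-0.55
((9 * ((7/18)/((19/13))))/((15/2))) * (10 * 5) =910/57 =15.96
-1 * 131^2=-17161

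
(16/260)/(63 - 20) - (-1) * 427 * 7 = 8354259/2795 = 2989.00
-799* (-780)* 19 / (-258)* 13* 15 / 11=-384838350 / 473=-813611.73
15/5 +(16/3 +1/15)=8.40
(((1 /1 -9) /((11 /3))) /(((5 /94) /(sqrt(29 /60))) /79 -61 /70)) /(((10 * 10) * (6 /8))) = 29109920 * sqrt(435) /16364386004131+2731465717232 /81821930020655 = 0.03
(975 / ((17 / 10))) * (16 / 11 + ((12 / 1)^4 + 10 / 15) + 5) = 2224699750 / 187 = 11896790.11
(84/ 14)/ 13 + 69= 903/ 13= 69.46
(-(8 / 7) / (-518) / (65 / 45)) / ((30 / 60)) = 72 / 23569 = 0.00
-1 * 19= -19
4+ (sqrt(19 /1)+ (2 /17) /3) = 206 /51+ sqrt(19) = 8.40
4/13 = 0.31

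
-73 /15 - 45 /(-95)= -1252 /285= -4.39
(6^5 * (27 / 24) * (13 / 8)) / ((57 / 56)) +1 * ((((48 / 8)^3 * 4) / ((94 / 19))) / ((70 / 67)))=441735012 / 31255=14133.26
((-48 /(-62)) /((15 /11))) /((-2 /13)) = -3.69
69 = 69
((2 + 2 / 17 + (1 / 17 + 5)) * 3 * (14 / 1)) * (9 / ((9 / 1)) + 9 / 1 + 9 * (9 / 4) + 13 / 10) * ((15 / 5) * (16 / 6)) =6466488 / 85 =76076.33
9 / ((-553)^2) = 9 / 305809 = 0.00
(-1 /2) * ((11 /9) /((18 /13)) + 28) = -4679 /324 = -14.44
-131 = -131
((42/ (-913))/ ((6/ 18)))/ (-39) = 42/ 11869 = 0.00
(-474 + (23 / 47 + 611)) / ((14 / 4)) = 39.28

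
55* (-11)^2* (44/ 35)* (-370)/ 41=-21668680/ 287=-75500.63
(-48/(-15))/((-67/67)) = -16/5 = -3.20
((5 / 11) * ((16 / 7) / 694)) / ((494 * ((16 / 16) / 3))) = 60 / 6599593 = 0.00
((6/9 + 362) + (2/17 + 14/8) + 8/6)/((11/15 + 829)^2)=5597775/10533398288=0.00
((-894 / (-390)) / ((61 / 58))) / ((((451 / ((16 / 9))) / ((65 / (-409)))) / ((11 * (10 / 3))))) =-0.05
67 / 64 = 1.05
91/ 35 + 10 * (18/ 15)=73/ 5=14.60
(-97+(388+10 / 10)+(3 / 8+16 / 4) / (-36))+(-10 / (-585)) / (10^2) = 27319841 / 93600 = 291.88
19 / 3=6.33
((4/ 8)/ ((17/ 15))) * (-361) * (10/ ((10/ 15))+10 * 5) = -351975/ 34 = -10352.21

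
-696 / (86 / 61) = -21228 / 43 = -493.67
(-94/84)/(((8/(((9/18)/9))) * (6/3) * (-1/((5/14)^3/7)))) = 5875/232339968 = 0.00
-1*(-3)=3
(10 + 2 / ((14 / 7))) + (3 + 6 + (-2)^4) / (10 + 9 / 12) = 573 / 43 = 13.33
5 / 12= 0.42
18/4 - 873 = -868.50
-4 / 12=-1 / 3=-0.33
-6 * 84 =-504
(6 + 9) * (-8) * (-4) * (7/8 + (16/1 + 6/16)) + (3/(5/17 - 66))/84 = 258965263/31276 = 8280.00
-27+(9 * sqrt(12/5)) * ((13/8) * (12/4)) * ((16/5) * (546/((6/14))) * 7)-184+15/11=-2306/11+12520872 * sqrt(15)/25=1939515.51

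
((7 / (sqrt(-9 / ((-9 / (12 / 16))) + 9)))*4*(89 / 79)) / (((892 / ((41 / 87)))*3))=51086*sqrt(39) / 179323443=0.00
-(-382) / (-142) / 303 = -191 / 21513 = -0.01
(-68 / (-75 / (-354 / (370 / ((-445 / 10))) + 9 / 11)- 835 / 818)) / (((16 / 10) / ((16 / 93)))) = 2.66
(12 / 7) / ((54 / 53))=106 / 63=1.68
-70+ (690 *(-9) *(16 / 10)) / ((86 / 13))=-67594 / 43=-1571.95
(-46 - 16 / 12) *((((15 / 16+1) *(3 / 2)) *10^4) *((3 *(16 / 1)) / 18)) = -11005000 / 3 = -3668333.33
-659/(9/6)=-439.33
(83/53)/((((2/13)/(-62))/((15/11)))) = -501735/583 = -860.61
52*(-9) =-468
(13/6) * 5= 65/6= 10.83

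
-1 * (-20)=20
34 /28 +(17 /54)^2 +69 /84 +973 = 4976113 /5103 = 975.13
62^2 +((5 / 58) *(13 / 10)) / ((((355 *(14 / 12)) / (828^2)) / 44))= 865248932 / 72065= 12006.51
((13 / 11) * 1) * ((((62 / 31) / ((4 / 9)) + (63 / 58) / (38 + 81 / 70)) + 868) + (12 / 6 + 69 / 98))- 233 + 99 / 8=278914688425 / 342756568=813.74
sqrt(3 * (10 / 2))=sqrt(15)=3.87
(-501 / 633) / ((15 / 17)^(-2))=-37575 / 60979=-0.62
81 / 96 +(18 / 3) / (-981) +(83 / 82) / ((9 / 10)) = 2525615 / 1287072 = 1.96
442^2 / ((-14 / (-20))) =1953640 / 7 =279091.43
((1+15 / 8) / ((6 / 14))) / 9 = 0.75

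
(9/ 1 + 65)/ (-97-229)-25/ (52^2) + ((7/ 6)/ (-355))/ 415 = -46021305557/ 194801365200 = -0.24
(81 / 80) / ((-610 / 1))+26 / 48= 79057 / 146400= 0.54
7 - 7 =0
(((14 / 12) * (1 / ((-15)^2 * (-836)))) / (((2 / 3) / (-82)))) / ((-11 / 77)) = -2009 / 376200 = -0.01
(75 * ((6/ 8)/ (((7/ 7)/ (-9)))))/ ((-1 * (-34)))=-2025/ 136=-14.89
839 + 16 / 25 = 20991 / 25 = 839.64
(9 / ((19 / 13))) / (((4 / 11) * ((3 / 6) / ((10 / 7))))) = 6435 / 133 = 48.38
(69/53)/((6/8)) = 92/53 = 1.74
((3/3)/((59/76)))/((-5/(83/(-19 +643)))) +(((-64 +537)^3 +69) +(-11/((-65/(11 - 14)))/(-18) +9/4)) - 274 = 811667121251/7670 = 105823614.24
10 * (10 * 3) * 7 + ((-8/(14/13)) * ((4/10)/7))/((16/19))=1028753/490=2099.50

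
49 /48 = 1.02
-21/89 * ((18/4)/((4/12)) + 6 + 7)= -1113/178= -6.25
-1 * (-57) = 57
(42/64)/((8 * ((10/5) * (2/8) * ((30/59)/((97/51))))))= 40061/65280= 0.61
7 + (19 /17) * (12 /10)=8.34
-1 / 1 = -1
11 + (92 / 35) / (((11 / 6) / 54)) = 34043 / 385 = 88.42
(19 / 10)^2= 361 / 100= 3.61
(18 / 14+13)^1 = 100 / 7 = 14.29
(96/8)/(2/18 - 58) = -108/521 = -0.21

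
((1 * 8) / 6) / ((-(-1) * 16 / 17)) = 17 / 12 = 1.42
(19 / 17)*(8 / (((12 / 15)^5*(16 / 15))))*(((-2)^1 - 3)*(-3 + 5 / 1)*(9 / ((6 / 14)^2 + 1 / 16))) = -1963828125 / 209984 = -9352.28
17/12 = 1.42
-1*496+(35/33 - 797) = -42634/33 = -1291.94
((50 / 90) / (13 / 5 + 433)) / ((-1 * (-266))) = 25 / 5214132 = 0.00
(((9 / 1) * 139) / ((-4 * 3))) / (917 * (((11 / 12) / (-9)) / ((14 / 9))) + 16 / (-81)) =67554 / 39035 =1.73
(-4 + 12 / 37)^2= 18496 / 1369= 13.51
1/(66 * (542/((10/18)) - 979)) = -5/1122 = -0.00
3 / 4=0.75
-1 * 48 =-48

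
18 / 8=9 / 4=2.25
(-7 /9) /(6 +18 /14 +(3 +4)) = -49 /900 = -0.05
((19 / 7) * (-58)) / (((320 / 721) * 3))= -56753 / 480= -118.24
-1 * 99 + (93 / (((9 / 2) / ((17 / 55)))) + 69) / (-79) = -1302904 / 13035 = -99.95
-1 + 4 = 3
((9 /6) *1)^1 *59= 177 /2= 88.50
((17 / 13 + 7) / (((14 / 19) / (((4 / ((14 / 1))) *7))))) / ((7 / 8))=25.77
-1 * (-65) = 65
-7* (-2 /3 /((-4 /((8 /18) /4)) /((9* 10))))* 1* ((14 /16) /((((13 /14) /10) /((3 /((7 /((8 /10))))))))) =-490 /13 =-37.69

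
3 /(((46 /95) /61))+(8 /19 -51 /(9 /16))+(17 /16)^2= 96931967 /335616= 288.82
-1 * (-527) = 527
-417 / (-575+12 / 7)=2919 / 4013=0.73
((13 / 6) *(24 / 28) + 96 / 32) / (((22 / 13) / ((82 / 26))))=697 / 77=9.05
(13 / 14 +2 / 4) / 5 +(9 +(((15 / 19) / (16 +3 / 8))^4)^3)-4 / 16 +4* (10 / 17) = 306463083239541705274729895052357387425774541 / 26909505187607793707913125785071141932239196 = 11.39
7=7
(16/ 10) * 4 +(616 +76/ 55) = 34308/ 55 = 623.78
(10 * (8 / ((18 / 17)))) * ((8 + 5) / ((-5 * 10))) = -884 / 45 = -19.64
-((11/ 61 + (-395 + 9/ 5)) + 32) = 110111/ 305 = 361.02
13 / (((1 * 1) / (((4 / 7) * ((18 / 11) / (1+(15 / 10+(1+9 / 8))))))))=2.63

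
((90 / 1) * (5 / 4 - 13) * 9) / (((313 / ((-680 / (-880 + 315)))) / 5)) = -6471900 / 35369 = -182.98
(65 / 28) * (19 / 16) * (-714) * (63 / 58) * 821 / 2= -3257773155 / 3712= -877632.85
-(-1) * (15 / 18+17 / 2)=28 / 3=9.33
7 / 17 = 0.41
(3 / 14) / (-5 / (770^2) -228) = -25410 / 27036241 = -0.00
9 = 9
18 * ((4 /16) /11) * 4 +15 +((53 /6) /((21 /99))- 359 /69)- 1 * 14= 415225 /10626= 39.08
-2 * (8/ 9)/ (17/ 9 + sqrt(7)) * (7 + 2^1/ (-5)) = 4488/ 695 - 2376 * sqrt(7)/ 695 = -2.59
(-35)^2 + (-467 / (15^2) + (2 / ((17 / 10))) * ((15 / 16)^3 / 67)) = 320930477963 / 262425600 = 1222.94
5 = 5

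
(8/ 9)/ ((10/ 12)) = 16/ 15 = 1.07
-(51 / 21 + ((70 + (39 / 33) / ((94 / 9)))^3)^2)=-1016291404323849534740021243175 / 8555024794381438912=-118794676666.67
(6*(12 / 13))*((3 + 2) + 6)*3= 2376 / 13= 182.77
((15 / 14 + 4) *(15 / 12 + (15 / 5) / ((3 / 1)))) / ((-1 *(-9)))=71 / 56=1.27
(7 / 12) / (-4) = -7 / 48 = -0.15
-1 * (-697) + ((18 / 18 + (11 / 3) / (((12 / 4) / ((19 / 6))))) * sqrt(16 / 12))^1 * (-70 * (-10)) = 697 + 184100 * sqrt(3) / 81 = 4633.67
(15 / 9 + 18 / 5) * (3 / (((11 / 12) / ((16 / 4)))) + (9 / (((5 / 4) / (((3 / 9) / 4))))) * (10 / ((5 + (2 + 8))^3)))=12799738 / 185625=68.95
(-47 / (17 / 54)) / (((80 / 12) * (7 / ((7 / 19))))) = -3807 / 3230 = -1.18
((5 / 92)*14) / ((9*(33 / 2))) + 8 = 54683 / 6831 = 8.01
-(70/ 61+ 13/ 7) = -1283/ 427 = -3.00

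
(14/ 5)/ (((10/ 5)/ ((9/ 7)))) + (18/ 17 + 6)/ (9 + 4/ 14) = 2829/ 1105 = 2.56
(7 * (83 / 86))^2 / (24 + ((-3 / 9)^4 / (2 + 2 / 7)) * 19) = 109369764 / 57757213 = 1.89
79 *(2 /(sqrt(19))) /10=3.62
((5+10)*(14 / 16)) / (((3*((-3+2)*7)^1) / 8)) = -5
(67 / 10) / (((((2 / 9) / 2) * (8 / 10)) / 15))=9045 / 8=1130.62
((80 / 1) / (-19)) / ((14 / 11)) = -440 / 133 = -3.31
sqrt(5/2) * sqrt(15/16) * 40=25 * sqrt(6)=61.24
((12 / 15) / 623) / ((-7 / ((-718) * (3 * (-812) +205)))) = -6407432 / 21805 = -293.85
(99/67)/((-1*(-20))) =99/1340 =0.07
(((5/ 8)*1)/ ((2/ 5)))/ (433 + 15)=25/ 7168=0.00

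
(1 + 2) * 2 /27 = 2 /9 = 0.22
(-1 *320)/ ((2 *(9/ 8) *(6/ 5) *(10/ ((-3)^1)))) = 320/ 9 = 35.56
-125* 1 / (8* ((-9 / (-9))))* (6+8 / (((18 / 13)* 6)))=-108.80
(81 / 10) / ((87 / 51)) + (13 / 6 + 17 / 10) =1499 / 174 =8.61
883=883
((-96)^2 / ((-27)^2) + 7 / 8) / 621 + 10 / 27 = 157799 / 402408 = 0.39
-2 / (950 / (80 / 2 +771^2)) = -594481 / 475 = -1251.54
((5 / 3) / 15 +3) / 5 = 28 / 45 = 0.62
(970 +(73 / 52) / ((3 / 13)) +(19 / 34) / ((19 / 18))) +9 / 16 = 797375 / 816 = 977.18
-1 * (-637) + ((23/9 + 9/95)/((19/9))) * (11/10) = 5761388/9025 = 638.38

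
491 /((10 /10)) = 491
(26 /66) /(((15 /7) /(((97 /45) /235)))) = 8827 /5234625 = 0.00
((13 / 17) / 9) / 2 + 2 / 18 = 47 / 306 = 0.15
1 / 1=1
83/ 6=13.83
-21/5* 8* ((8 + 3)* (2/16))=-46.20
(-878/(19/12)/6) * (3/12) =-439/19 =-23.11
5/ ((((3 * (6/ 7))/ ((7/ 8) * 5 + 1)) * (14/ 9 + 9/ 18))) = 1505/ 296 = 5.08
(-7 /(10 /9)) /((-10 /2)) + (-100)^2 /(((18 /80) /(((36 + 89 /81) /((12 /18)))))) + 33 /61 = 1833051334799 /741150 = 2473252.83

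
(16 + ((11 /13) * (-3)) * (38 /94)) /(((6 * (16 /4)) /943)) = 8627507 /14664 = 588.35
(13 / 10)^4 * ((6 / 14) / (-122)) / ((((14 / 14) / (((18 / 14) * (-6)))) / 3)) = 6940323 / 29890000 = 0.23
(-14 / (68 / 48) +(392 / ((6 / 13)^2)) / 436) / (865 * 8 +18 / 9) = -188839 / 230876388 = -0.00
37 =37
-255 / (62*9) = -85 / 186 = -0.46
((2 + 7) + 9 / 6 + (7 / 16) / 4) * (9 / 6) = 2037 / 128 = 15.91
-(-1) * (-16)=-16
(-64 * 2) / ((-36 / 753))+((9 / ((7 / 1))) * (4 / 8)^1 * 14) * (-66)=6250 / 3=2083.33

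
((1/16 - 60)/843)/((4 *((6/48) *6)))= -959/40464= -0.02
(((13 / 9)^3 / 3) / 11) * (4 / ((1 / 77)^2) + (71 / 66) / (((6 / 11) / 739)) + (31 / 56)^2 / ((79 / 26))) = 61658162590609 / 26819898336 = 2298.97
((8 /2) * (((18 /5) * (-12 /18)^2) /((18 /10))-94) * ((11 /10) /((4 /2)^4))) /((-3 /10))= 4609 /54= 85.35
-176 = -176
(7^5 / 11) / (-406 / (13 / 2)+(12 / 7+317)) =1529437 / 256509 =5.96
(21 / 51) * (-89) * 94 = -58562 / 17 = -3444.82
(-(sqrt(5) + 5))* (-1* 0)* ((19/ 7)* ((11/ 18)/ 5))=0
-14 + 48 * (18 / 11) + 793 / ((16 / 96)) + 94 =54082 / 11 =4916.55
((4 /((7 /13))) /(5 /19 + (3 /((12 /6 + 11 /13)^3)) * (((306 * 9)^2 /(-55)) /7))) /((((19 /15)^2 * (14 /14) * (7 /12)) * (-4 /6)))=586713699000 /126310611669487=0.00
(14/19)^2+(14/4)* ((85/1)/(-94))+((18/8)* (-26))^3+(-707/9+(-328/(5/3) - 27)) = -1224718388941/6108120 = -200506.60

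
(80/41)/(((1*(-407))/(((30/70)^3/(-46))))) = 1080/131643743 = 0.00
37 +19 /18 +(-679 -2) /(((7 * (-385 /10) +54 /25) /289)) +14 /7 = 186765707 /240606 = 776.23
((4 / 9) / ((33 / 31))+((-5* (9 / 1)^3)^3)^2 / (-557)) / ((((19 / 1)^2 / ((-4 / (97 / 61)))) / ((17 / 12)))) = 722304634851366598016954609 / 17378481879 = 41563160688057164.10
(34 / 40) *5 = 17 / 4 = 4.25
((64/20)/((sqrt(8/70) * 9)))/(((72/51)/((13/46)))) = 221 * sqrt(35)/6210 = 0.21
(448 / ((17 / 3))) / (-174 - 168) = -224 / 969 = -0.23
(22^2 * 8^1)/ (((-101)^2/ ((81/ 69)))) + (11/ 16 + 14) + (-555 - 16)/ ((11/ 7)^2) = -98158368483/ 454230128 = -216.10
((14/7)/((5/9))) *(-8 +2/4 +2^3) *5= 9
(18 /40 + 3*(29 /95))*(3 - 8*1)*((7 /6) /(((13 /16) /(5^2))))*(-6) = 363300 /247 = 1470.85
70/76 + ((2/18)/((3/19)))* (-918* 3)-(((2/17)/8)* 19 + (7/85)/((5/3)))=-62578271/32300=-1937.41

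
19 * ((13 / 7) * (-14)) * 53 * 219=-5733858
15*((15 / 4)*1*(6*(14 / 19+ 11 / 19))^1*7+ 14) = 126105 / 38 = 3318.55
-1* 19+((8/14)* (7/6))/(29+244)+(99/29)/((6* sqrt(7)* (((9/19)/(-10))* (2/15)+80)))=-15559/819+15675* sqrt(7)/15426782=-18.99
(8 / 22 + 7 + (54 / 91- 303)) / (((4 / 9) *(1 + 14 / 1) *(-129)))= 0.34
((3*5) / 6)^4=625 / 16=39.06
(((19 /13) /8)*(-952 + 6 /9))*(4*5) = -3476.03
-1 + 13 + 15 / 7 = 99 / 7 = 14.14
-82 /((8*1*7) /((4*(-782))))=32062 /7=4580.29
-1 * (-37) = 37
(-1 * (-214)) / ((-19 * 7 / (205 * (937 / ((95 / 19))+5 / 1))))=-8440588 / 133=-63463.07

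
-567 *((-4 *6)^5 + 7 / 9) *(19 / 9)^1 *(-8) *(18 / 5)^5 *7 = -1008557977840632576 / 3125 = -322738552909002.42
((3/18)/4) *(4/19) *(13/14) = 0.01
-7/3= -2.33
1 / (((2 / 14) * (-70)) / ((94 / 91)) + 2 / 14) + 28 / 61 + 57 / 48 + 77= 120274319 / 1531344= 78.54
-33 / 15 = -11 / 5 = -2.20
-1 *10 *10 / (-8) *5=125 / 2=62.50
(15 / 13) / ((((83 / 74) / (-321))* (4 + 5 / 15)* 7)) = -1068930 / 98189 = -10.89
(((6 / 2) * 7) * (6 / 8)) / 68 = 63 / 272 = 0.23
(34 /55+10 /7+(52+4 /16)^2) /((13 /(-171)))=-2877894603 /80080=-35937.74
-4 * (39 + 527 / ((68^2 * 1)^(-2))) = -45071940764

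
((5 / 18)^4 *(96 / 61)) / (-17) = -1250 / 2267919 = -0.00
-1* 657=-657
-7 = -7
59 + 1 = 60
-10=-10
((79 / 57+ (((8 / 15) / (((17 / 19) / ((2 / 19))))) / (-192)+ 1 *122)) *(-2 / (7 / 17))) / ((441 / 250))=-179341025 / 527877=-339.74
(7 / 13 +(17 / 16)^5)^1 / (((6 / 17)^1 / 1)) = 5.36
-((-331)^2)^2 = -12003612721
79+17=96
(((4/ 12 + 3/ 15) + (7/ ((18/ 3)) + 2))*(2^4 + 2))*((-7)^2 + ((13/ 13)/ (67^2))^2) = 65761168338/ 20151121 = 3263.40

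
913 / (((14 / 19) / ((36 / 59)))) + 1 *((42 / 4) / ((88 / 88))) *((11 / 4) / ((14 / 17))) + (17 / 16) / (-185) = 120888043 / 152810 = 791.10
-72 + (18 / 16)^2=-4527 / 64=-70.73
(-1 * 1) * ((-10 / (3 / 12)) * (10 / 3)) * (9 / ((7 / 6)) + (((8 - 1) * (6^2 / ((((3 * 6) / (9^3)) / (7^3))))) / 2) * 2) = 3267288000 / 7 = 466755428.57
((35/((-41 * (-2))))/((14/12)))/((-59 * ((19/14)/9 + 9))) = -1890/2789107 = -0.00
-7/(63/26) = -26/9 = -2.89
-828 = -828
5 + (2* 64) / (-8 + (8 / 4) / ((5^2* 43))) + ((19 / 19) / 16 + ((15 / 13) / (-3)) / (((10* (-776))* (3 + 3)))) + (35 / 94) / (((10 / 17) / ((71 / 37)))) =-978072260441 / 100556659424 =-9.73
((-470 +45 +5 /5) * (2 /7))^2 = 719104 /49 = 14675.59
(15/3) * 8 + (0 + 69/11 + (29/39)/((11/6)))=6675/143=46.68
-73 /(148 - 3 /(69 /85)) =-0.51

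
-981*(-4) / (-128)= -981 / 32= -30.66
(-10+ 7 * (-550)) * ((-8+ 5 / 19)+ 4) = 274060 / 19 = 14424.21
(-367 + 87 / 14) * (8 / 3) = -20204 / 21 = -962.10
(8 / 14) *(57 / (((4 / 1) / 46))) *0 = 0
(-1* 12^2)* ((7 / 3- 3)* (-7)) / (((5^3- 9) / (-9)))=1512 / 29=52.14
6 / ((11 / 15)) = 90 / 11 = 8.18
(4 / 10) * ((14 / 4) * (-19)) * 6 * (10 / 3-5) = 266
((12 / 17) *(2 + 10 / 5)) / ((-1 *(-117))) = 16 / 663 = 0.02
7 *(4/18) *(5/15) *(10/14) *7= 70/27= 2.59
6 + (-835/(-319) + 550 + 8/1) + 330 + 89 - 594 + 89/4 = 528095/1276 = 413.87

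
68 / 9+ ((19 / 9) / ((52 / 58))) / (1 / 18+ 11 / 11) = 1145 / 117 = 9.79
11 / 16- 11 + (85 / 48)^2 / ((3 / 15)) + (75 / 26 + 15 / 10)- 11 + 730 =21827561 / 29952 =728.75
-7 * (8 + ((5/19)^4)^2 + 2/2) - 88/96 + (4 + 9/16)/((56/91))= -368493417300577/6521688207744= -56.50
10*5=50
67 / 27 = 2.48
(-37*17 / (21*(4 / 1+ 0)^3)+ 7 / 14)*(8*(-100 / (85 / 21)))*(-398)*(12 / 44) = 128355 / 187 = 686.39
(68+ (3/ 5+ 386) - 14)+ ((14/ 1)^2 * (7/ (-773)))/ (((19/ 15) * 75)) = 32354089/ 73435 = 440.58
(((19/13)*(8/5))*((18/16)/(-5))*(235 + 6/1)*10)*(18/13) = -1483596/845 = -1755.73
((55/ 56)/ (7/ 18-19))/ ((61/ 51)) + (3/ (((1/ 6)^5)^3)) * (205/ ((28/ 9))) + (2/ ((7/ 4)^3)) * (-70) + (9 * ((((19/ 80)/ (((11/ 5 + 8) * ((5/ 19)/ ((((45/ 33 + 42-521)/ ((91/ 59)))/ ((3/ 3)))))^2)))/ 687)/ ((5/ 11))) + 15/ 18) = 92945496059052.54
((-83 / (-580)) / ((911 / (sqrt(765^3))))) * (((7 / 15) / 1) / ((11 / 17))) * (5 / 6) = 503727 * sqrt(85) / 2324872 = 2.00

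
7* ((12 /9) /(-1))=-28 /3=-9.33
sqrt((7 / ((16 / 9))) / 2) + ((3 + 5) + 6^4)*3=3*sqrt(14) / 8 + 3912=3913.40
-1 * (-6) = 6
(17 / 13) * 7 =119 / 13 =9.15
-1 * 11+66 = 55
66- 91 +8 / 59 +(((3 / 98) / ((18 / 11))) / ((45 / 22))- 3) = -21742981 / 780570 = -27.86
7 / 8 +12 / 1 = 103 / 8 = 12.88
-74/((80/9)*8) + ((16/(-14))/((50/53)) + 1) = -14023/11200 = -1.25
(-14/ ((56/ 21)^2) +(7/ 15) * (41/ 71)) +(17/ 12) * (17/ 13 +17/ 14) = 5810359/ 3101280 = 1.87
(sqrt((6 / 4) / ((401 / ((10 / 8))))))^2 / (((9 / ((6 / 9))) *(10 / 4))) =1 / 7218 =0.00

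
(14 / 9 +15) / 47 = 149 / 423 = 0.35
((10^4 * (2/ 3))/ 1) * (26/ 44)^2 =845000/ 363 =2327.82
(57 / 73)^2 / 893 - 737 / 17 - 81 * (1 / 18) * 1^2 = -407497487 / 8515742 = -47.85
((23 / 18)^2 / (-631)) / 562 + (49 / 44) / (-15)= -0.07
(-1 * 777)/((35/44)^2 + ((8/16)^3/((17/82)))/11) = -1130.08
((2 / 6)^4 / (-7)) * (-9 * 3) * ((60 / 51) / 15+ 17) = 871 / 1071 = 0.81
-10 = -10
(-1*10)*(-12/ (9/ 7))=280/ 3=93.33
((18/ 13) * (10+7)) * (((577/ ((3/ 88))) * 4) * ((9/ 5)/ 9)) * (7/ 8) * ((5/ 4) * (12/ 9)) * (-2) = -12084688/ 13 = -929591.38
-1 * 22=-22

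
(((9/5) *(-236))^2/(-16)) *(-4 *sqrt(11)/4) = 281961 *sqrt(11)/25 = 37406.35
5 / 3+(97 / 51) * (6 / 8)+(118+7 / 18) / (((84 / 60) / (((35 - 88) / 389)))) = -8.43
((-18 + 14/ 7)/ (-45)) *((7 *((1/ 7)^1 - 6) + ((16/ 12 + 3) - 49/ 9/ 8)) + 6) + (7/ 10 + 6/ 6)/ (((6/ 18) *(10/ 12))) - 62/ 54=-12502/ 2025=-6.17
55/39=1.41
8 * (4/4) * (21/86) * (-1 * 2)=-168/43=-3.91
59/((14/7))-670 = -1281/2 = -640.50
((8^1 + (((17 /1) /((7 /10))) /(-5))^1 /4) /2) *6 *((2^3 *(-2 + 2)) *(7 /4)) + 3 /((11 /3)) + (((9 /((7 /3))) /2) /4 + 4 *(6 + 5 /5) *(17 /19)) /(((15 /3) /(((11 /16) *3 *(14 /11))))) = 951297 /66880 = 14.22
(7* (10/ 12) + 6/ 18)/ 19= 37/ 114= 0.32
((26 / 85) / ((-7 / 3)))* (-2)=156 / 595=0.26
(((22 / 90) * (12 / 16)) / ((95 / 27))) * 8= 198 / 475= 0.42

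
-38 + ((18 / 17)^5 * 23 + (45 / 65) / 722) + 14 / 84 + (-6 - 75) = -1763604734081 / 19990166703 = -88.22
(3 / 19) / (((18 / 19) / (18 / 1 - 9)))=3 / 2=1.50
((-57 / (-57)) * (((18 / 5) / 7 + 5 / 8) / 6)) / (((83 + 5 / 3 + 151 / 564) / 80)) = 59972 / 335321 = 0.18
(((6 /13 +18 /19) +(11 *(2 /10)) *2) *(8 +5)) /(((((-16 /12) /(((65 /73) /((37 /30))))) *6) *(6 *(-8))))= 233155 /1642208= 0.14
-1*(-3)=3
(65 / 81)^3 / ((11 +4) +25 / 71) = 3899675 / 115854138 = 0.03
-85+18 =-67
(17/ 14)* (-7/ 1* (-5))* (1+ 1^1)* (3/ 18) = 85/ 6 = 14.17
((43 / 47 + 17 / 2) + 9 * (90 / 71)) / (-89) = -138975 / 593986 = -0.23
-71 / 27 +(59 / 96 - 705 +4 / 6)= -610285 / 864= -706.35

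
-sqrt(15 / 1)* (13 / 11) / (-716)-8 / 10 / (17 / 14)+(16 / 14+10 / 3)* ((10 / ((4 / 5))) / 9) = 13* sqrt(15) / 7876+89291 / 16065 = 5.56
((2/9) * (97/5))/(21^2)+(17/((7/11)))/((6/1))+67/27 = 275593/39690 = 6.94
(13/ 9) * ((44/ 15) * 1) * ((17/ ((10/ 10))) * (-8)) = -77792/ 135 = -576.24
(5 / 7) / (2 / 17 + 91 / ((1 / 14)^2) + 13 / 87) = 0.00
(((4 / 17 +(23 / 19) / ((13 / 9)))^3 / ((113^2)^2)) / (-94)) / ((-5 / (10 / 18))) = 91550911843 / 10212257593330313728194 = 0.00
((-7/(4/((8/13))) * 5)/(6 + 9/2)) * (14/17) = -280/663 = -0.42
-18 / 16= -1.12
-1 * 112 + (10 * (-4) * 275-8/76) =-211130/19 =-11112.11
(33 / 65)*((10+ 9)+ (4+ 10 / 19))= 14751 / 1235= 11.94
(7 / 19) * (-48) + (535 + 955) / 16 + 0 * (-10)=11467 / 152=75.44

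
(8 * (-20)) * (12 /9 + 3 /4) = -1000 /3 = -333.33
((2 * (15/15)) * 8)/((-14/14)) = -16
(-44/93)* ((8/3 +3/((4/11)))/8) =-0.65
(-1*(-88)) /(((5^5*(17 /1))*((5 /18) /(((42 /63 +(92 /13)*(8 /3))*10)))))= 804672 /690625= 1.17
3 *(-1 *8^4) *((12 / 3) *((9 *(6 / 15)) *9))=-7962624 / 5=-1592524.80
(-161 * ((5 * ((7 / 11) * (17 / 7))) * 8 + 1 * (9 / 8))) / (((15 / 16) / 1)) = -1783558 / 165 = -10809.44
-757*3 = -2271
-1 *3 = -3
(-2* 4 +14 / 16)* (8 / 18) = -19 / 6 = -3.17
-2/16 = -1/8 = -0.12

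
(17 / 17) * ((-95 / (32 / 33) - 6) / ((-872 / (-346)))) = -41.25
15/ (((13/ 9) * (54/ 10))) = 25/ 13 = 1.92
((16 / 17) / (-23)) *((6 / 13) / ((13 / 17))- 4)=9184 / 66079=0.14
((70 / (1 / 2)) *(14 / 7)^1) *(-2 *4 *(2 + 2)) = -8960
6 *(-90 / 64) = -135 / 16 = -8.44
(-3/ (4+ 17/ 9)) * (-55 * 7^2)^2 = -3700031.60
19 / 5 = 3.80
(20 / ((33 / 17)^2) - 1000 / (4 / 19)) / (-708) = 2583485 / 385506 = 6.70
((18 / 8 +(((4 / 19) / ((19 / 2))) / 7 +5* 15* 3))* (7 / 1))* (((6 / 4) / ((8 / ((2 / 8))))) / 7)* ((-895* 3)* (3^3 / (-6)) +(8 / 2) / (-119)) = 19816592673075 / 153965056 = 128708.38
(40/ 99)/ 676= 10/ 16731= 0.00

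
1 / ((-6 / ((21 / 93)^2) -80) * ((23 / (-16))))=392 / 111389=0.00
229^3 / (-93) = -12008989 / 93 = -129128.91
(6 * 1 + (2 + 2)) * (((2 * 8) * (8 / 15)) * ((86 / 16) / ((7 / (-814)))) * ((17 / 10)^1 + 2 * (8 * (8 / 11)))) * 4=-99583872 / 35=-2845253.49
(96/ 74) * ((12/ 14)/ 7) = 288/ 1813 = 0.16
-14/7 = -2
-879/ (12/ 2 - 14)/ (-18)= -293/ 48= -6.10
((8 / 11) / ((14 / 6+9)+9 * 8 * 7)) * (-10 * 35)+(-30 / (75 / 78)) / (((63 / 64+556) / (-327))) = 27011735304 / 1515532205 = 17.82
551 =551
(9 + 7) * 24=384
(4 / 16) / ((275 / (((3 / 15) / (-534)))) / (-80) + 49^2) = 2 / 92633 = 0.00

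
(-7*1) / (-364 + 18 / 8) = 28 / 1447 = 0.02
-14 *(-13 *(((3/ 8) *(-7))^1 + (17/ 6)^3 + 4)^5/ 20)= 2183282964737931875/ 29386561536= 74295285.01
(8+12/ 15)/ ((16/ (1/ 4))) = 11/ 80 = 0.14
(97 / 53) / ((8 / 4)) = 97 / 106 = 0.92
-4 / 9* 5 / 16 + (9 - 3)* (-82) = -17717 / 36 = -492.14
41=41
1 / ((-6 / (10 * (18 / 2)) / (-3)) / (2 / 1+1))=135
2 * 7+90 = 104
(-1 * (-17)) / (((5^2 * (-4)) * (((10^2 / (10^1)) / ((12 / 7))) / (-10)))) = 51 / 175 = 0.29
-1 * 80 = -80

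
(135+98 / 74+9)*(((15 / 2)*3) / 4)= 241965 / 296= 817.45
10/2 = 5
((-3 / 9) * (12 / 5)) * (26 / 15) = -104 / 75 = -1.39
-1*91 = -91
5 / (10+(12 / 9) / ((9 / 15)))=9 / 22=0.41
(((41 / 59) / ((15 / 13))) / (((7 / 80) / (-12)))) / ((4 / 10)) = -85280 / 413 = -206.49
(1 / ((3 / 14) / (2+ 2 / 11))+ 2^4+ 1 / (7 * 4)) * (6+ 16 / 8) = 209.74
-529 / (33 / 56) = -29624 / 33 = -897.70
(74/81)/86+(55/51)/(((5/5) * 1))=64484/59211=1.09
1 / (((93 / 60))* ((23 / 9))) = 180 / 713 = 0.25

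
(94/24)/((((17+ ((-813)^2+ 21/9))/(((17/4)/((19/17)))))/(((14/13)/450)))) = 5593/103720734000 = 0.00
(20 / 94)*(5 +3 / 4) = 115 / 94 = 1.22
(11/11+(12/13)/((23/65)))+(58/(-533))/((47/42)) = 2023205/576173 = 3.51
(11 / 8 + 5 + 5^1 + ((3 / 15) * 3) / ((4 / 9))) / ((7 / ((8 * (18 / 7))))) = 9162 / 245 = 37.40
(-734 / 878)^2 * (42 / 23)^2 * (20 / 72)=65997610 / 101949409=0.65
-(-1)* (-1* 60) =-60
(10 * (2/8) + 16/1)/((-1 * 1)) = -37/2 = -18.50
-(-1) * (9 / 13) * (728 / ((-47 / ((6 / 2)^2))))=-4536 / 47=-96.51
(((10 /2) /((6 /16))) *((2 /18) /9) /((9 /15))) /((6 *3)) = 100 /6561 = 0.02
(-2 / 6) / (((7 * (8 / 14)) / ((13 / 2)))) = -13 / 24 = -0.54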